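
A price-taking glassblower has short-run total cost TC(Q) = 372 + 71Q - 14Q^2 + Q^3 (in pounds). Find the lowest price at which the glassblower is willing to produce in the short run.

£22 per unit

The shutdown price is the minimum of AVC. VC = 71Q - 14Q^2 + Q^3, so AVC = 71 - 14Q + Q^2.
dAVC/dQ = -14 + 2Q = 0 gives Q = 7. min AVC = 71 - 14·7 + 7^2 = 22.
The firm shuts down for any P below £22.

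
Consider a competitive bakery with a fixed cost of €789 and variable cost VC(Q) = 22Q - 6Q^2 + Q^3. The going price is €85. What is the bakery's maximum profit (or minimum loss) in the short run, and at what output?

Profit = -€397 at Q = 7

AVC = 22 - 6Q + Q^2 has its minimum €13 at Q = 3; price €85 clears that bar, so the firm operates.
MC = 22 - 12Q + 3Q^2. Setting P = MC and taking the root on the rising branch gives Q* = 7.
TR = 85·7 = 595. TC = 789 + 203 = 992. Profit = 595 − 992 = -€397.
Shutting down would mean losing the fixed cost of €789, so operating at a loss of €397 is better by €392.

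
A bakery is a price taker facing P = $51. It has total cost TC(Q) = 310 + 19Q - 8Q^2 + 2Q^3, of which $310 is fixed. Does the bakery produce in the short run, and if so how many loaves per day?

From TC, MC = TC'(Q) = 19 - 16Q + 6Q^2 and AVC = VC/Q = 19 - 8Q + 2Q^2.
AVC is minimized where dAVC/dQ = -8 + 4Q = 0, at Q = 2; min AVC = 19 - 8·2 + 2·2^2 = $11.
Because $51 ≥ $11, revenue can cover variable cost; the firm operates.
Solving P = MC: -32 - 16Q + 6Q^2 = 0 ⇒ Q = -4/3 or 4. On the upward-sloping branch, Q* = 4.
Check: AVC at Q = 4 is $19 ≤ P, so revenue covers variable cost.
Profit = P·Q − TC = 51·4 − 386 = -$182, a loss, but smaller than the $310 fixed cost the firm would lose by shutting down.

Produce at Q = 4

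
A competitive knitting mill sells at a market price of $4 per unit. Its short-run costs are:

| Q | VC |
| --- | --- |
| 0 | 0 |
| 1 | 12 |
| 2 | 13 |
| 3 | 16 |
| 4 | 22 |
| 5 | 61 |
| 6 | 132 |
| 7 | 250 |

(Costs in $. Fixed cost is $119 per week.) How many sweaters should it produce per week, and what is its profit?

Tabulate TR − TC: Q=0: -119; Q=1: -127; Q=2: -124; Q=3: -123; Q=4: -125; Q=5: -160; Q=6: -227; Q=7: -341.
Profit is highest at Q = 0. Equivalently, the lowest AVC in the table is 16/3 ≈ $5.33 at Q = 3, and P = $4 falls below it — price never covers variable cost, so the firm shuts down and loses only its fixed cost.

Q = 0 (shut down); profit = -$119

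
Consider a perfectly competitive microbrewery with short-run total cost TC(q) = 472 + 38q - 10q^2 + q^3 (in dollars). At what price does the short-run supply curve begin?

$13 per unit

Short-run supply begins at min AVC. From VC = 38q - 10q^2 + q^3, AVC = 38 - 10q + q^2.
dAVC/dq = -10 + 2q = 0 gives q = 5. min AVC = 38 - 10·5 + 5^2 = 13.
The firm shuts down for any P below $13.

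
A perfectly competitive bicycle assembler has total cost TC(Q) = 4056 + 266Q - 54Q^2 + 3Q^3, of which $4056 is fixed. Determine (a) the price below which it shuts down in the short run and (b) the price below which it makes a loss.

Shutdown price = $23; break-even price = $383

AVC = 266 - 54Q + 3Q^2; minimized at Q = 9, giving min AVC = $23. That is the shutdown price.
ATC = 4056/Q + 266 - 54Q + 3Q^2. Setting dATC/dQ = −4056/Q^2 − 54 + 6Q = 0 gives Q = 13 (since 6·13^3 − 54·13^2 = 4056).
min ATC = 4056/13 + 266 − 54·13 + 3·13^2 = $383. That is the break-even price.
For $23 ≤ P < $383 the firm produces at a loss; below $23 it shuts down.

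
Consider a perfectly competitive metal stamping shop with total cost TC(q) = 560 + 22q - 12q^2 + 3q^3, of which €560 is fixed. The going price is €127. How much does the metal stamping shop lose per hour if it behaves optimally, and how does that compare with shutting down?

AVC = 22 - 12q + 3q^2; min AVC = €10 at q = 2. Since P = €127 ≥ min AVC, the firm produces.
With MC = 22 - 24q + 9q^2, P = MC on the upward-sloping part at q* = 5.
TR = 127·5 = 635. TC = 560 + 185 = 745. Profit = 635 − 745 = -€110.
That loss of €110 beats the €560 the firm would lose by shutting down; producing recovers €450 of fixed cost.

Profit = -€110 at q = 5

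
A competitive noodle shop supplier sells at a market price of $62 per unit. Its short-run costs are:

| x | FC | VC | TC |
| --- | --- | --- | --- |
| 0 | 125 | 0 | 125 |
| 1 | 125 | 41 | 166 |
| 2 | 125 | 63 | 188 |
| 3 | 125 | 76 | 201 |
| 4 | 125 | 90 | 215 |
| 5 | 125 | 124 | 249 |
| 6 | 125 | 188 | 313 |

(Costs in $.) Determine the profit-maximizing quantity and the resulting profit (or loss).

x = 5; profit = $61

Profit at each row (π = 62x − TC): x=0: -125; x=1: -104; x=2: -64; x=3: -15; x=4: 33; x=5: 61; x=6: 59.
Profit is maximized at x = 5. AVC there is 124/5 = $24.80 ≤ P, so producing beats shutting down (which would give -$125).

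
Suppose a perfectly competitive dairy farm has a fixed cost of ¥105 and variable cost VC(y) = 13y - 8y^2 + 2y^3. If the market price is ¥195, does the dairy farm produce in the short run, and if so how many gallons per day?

Produce at y = 7

Variable cost is VC = 13y - 8y^2 + 2y^3, so AVC = VC/y = 13 - 8y + 2y^2 and MC = dTC/dy = 13 - 16y + 6y^2.
The AVC parabola has its vertex at y = 8/4 = 2, where AVC = 13 - 8·2 + 2·2^2 = ¥5.
Since P = ¥195 ≥ min AVC = ¥5, price covers variable cost and the firm should produce.
Solving P = MC: -182 - 16y + 6y^2 = 0 ⇒ y = -13/3 or 7. On the upward-sloping branch, y* = 7.
Check: AVC at y = 7 is ¥55 ≤ P, so revenue covers variable cost.
Profit = P·y − TC = 195·7 − 490 = ¥875.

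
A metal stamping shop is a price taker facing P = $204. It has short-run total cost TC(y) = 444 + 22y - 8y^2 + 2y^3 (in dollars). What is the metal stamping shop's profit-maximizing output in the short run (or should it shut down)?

Strip out fixed cost: VC = 22y - 8y^2 + 2y^3. Then AVC = 22 - 8y + 2y^2 and MC = 22 - 16y + 6y^2.
AVC is minimized where dAVC/dy = -8 + 4y = 0, at y = 2; min AVC = 22 - 8·2 + 2·2^2 = $14.
P = $204 exceeds min AVC = $14, so the firm stays open.
P = MC gives -182 - 16y + 6y^2 = 0, with roots -13/3 and 7. Take the larger (rising MC): y* = 7.
Check: AVC at y = 7 is $64 ≤ P, so revenue covers variable cost.
Profit = P·y − TC = 204·7 − 892 = $536.

Produce at y = 7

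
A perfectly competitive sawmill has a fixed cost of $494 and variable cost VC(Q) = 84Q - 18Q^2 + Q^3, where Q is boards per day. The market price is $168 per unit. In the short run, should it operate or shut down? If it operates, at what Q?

Strip out fixed cost: VC = 84Q - 18Q^2 + Q^3. Then AVC = 84 - 18Q + Q^2 and MC = 84 - 36Q + 3Q^2.
The AVC parabola has its vertex at Q = 18/2 = 9, where AVC = 84 - 18·9 + 9^2 = $3.
Because $168 ≥ $3, revenue can cover variable cost; the firm operates.
Set P = MC: 168 = 84 - 36Q + 3Q^2 → -84 - 36Q + 3Q^2 = 0. The roots are Q = -2 and Q = 14; the profit-maximizing output is on the rising part of MC, so Q* = 14.
Check: AVC at Q = 14 is $28 ≤ P, so revenue covers variable cost.
Profit = P·Q − TC = 168·14 − 886 = $1466.

Produce at Q = 14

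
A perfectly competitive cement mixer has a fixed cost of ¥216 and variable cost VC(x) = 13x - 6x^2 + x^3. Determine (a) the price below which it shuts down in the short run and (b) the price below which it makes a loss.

Shutdown price = ¥4; break-even price = ¥49

Shutdown price = min AVC. AVC = 13 - 6x + x^2, with vertex at x = 3 and minimum ¥4.
ATC = 216/x + 13 - 6x + x^2. Setting dATC/dx = −216/x^2 − 6 + 2x = 0 gives x = 6 (since 2·6^3 − 6·6^2 = 216).
min ATC = 216/6 + 13 − 6·6 + 6^2 = ¥49. That is the break-even price.
For ¥4 ≤ P < ¥49 the firm produces at a loss; below ¥4 it shuts down.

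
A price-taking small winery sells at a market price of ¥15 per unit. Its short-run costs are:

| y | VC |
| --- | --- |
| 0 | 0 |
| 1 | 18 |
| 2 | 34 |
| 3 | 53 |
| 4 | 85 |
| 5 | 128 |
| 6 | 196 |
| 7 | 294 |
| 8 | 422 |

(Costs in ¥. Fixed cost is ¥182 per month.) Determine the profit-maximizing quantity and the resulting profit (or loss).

Compute π = P·y − TC at each output: y=0: -182; y=1: -185; y=2: -186; y=3: -190; y=4: -207; y=5: -235; y=6: -288; y=7: -371; y=8: -484.
Profit is highest at y = 0. Equivalently, the lowest AVC in the table is 34/2 ≈ ¥17 at y = 2, and P = ¥15 falls below it — price never covers variable cost, so the firm shuts down and loses only its fixed cost.

y = 0 (shut down); profit = -¥182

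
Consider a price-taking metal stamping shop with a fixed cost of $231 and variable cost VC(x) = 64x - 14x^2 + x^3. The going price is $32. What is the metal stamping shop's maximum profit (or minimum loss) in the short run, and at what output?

Profit = -$103 at x = 8

AVC = 64 - 14x + x^2; min AVC = $15 at x = 7. Since P = $32 ≥ min AVC, the firm produces.
With MC = 64 - 28x + 3x^2, P = MC on the upward-sloping part at x* = 8.
TR = 32·8 = 256. TC = 231 + 128 = 359. Profit = 256 − 359 = -$103.
Shutting down would mean losing the fixed cost of $231, so operating at a loss of $103 is better by $128.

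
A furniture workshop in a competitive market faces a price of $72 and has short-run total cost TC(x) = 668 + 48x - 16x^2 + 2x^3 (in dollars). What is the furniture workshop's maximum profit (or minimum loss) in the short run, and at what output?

AVC = 48 - 16x + 2x^2; min AVC = $16 at x = 4. Since P = $72 ≥ min AVC, the firm produces.
MC = 48 - 32x + 6x^2. Setting P = MC and taking the root on the rising branch gives x* = 6.
TR = 72·6 = 432. TC = 668 + 144 = 812. Profit = 432 − 812 = -$380.
By producing, the firm covers all variable cost plus $288 of fixed cost; shutting down would lose the full $668.

Profit = -$380 at x = 6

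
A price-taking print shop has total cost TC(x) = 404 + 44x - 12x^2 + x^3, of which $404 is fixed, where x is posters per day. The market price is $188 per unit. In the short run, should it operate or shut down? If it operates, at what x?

Strip out fixed cost: VC = 44x - 12x^2 + x^3. Then AVC = 44 - 12x + x^2 and MC = 44 - 24x + 3x^2.
AVC is minimized where dAVC/dx = -12 + 2x = 0, at x = 6; min AVC = 44 - 12·6 + 6^2 = $8.
Since P = $188 ≥ min AVC = $8, price covers variable cost and the firm should produce.
P = MC gives -144 - 24x + 3x^2 = 0, with roots -4 and 12. Take the larger (rising MC): x* = 12.
Check: AVC at x = 12 is $44 ≤ P, so revenue covers variable cost.
Profit = P·x − TC = 188·12 − 932 = $1324.

Produce at x = 12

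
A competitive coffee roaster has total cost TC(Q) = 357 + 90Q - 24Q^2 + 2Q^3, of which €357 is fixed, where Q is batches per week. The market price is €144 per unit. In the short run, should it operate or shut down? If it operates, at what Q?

From TC, MC = TC'(Q) = 90 - 48Q + 6Q^2 and AVC = VC/Q = 90 - 24Q + 2Q^2.
The AVC parabola has its vertex at Q = 24/4 = 6, where AVC = 90 - 24·6 + 2·6^2 = €18.
Since P = €144 ≥ min AVC = €18, price covers variable cost and the firm should produce.
Set P = MC: 144 = 90 - 48Q + 6Q^2 → -54 - 48Q + 6Q^2 = 0. The roots are Q = -1 and Q = 9; the profit-maximizing output is on the rising part of MC, so Q* = 9.
Check: AVC at Q = 9 is €36 ≤ P, so revenue covers variable cost.
Profit = P·Q − TC = 144·9 − 681 = €615.

Produce at Q = 9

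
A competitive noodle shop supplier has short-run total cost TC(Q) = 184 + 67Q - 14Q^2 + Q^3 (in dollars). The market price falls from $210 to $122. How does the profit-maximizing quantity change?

AVC = 67 - 14Q + Q^2, minimized at Q = 7 where min AVC = $18. MC = 67 - 28Q + 3Q^2.
At P = $210 ≥ min AVC, set P = MC on the rising branch: Q = 13.
At P = $122 ≥ min AVC, set P = MC: Q = 11. The firm stays open but cuts output.

Output falls from 13 to 11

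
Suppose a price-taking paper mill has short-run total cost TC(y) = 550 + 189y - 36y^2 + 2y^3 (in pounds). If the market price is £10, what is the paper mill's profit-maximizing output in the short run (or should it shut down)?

Strip out fixed cost: VC = 189y - 36y^2 + 2y^3. Then AVC = 189 - 36y + 2y^2 and MC = 189 - 72y + 6y^2.
AVC hits its minimum where MC = AVC, at y = 9, giving min AVC = 189 - 36·9 + 2·9^2 = £27.
P = £10 lies below min AVC = £27; no output level covers variable cost.
Best response: produce nothing and absorb the £550 fixed cost.

Shut down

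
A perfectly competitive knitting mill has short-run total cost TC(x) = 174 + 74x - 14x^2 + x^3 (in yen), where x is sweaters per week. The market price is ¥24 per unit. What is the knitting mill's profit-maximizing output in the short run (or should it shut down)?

Shut down

Variable cost is VC = 74x - 14x^2 + x^3, so AVC = VC/x = 74 - 14x + x^2 and MC = dTC/dx = 74 - 28x + 3x^2.
AVC hits its minimum where MC = AVC, at x = 7, giving min AVC = 74 - 14·7 + 7^2 = ¥25.
P = ¥24 lies below min AVC = ¥25; no output level covers variable cost.
Shutting down limits the loss to fixed cost, ¥174.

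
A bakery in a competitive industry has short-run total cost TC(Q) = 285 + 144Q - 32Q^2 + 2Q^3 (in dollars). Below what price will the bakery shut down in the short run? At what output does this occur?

$16 per unit, at Q = 8

Short-run supply begins at min AVC. From VC = 144Q - 32Q^2 + 2Q^3, AVC = 144 - 32Q + 2Q^2.
dAVC/dQ = -32 + 4Q = 0 gives Q = 8. min AVC = 144 - 32·8 + 2·8^2 = 16.
So the shutdown price is $16.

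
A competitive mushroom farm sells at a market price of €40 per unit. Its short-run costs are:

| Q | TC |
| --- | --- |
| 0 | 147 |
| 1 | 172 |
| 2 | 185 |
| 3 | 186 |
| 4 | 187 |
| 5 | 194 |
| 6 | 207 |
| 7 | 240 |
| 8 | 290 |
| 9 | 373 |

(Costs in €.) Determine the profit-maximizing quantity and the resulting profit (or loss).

Compute π = P·Q − TC at each output: Q=0: -147; Q=1: -132; Q=2: -105; Q=3: -66; Q=4: -27; Q=5: 6; Q=6: 33; Q=7: 40; Q=8: 30; Q=9: -13.
Profit is maximized at Q = 7. AVC there is 93/7 = €13.29 ≤ P, so producing beats shutting down (which would give -€147).

Q = 7; profit = €40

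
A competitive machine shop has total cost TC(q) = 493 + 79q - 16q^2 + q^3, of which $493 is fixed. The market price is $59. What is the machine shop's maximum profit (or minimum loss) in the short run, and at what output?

Profit = -$93 at q = 10

AVC = 79 - 16q + q^2 has its minimum $15 at q = 8; price $59 clears that bar, so the firm operates.
With MC = 79 - 32q + 3q^2, P = MC on the upward-sloping part at q* = 10.
TR = 59·10 = 590. TC = 493 + 190 = 683. Profit = 590 − 683 = -$93.
Shutting down would mean losing the fixed cost of $493, so operating at a loss of $93 is better by $400.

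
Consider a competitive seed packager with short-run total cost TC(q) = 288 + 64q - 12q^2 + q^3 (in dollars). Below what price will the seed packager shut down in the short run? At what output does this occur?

$28 per unit, at q = 6

The shutdown price is the minimum of AVC. VC = 64q - 12q^2 + q^3, so AVC = 64 - 12q + q^2.
At the minimum of AVC, MC = AVC. MC = 64 - 24q + 3q^2; setting MC = AVC gives 2q^2 - 12q = 0, so q = 6. min AVC = 28.
For P < $28 the firm produces nothing.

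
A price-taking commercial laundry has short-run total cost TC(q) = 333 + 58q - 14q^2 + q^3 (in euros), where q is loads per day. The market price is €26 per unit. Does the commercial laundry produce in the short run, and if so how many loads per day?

Strip out fixed cost: VC = 58q - 14q^2 + q^3. Then AVC = 58 - 14q + q^2 and MC = 58 - 28q + 3q^2.
AVC hits its minimum where MC = AVC, at q = 7, giving min AVC = 58 - 14·7 + 7^2 = €9.
P = €26 exceeds min AVC = €9, so the firm stays open.
Solving P = MC: 32 - 28q + 3q^2 = 0 ⇒ q = 4/3 or 8. On the upward-sloping branch, q* = 8.
Check: AVC at q = 8 is €10 ≤ P, so revenue covers variable cost.
Profit = P·q − TC = 26·8 − 413 = -€205, a loss, but smaller than the €333 fixed cost the firm would lose by shutting down.

Produce at q = 8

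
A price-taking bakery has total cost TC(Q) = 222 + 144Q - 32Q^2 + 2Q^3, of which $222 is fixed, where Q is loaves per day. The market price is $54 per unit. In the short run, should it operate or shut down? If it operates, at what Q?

Strip out fixed cost: VC = 144Q - 32Q^2 + 2Q^3. Then AVC = 144 - 32Q + 2Q^2 and MC = 144 - 64Q + 6Q^2.
The AVC parabola has its vertex at Q = 32/4 = 8, where AVC = 144 - 32·8 + 2·8^2 = $16.
Since P = $54 ≥ min AVC = $16, price covers variable cost and the firm should produce.
P = MC gives 90 - 64Q + 6Q^2 = 0, with roots 5/3 and 9. Take the larger (rising MC): Q* = 9.
Check: AVC at Q = 9 is $18 ≤ P, so revenue covers variable cost.
Profit = P·Q − TC = 54·9 − 384 = $102.

Produce at Q = 9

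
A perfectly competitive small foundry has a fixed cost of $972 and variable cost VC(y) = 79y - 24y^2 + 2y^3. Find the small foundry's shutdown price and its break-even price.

Shutdown price = $7; break-even price = $133

Shutdown price = min AVC. AVC = 79 - 24y + 2y^2, with vertex at y = 6 and minimum $7.
ATC = 972/y + 79 - 24y + 2y^2. Setting dATC/dy = −972/y^2 − 24 + 4y = 0 gives y = 9 (since 4·9^3 − 24·9^2 = 972).
min ATC = 972/9 + 79 − 24·9 + 2·9^2 = $133. That is the break-even price.
For $7 ≤ P < $133 the firm produces at a loss; below $7 it shuts down.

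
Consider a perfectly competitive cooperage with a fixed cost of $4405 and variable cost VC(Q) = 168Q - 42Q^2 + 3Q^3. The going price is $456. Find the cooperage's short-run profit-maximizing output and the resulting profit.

Profit = -$85 at Q = 12

AVC = 168 - 42Q + 3Q^2 has its minimum $21 at Q = 7; price $456 clears that bar, so the firm operates.
With MC = 168 - 84Q + 9Q^2, P = MC on the upward-sloping part at Q* = 12.
TR = 456·12 = 5472. TC = 4405 + 1152 = 5557. Profit = 5472 − 5557 = -$85.
Shutting down would mean losing the fixed cost of $4405, so operating at a loss of $85 is better by $4320.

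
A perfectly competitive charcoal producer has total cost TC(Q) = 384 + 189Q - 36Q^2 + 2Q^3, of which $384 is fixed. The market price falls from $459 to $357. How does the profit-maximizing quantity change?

MC = 189 - 72Q + 6Q^2; the shutdown threshold is min AVC = $27 (at Q = 9).
At P = $459 ≥ min AVC, set P = MC on the rising branch: Q = 15.
At P = $357 ≥ min AVC, set P = MC: Q = 14. The firm stays open but cuts output.

Output falls from 15 to 14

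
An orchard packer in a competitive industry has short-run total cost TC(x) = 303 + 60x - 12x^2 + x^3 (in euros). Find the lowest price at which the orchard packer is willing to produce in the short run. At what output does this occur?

€24 per unit, at x = 6

The shutdown price is the minimum of AVC. VC = 60x - 12x^2 + x^3, so AVC = 60 - 12x + x^2.
At the minimum of AVC, MC = AVC. MC = 60 - 24x + 3x^2; setting MC = AVC gives 2x^2 - 12x = 0, so x = 6. min AVC = 24.
For P < €24 the firm produces nothing.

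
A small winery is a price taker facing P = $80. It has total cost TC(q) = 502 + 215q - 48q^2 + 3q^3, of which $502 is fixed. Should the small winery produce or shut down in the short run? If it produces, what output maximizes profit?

Produce at q = 9

Variable cost is VC = 215q - 48q^2 + 3q^3, so AVC = VC/q = 215 - 48q + 3q^2 and MC = dTC/dq = 215 - 96q + 9q^2.
The AVC parabola has its vertex at q = 48/6 = 8, where AVC = 215 - 48·8 + 3·8^2 = $23.
Because $80 ≥ $23, revenue can cover variable cost; the firm operates.
Solving P = MC: 135 - 96q + 9q^2 = 0 ⇒ q = 5/3 or 9. On the upward-sloping branch, q* = 9.
Check: AVC at q = 9 is $26 ≤ P, so revenue covers variable cost.
Profit = P·q − TC = 80·9 − 736 = -$16, a loss, but smaller than the $502 fixed cost the firm would lose by shutting down.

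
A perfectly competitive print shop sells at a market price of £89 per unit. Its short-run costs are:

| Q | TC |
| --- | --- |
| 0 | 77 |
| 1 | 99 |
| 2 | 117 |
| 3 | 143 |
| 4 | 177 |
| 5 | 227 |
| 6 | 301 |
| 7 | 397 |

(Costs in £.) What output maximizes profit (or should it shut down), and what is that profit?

Q = 6; profit = £233

Tabulate TR − TC: Q=0: -77; Q=1: -10; Q=2: 61; Q=3: 124; Q=4: 179; Q=5: 218; Q=6: 233; Q=7: 226.
Profit is maximized at Q = 6. AVC there is 224/6 = £37.33 ≤ P, so producing beats shutting down (which would give -£77).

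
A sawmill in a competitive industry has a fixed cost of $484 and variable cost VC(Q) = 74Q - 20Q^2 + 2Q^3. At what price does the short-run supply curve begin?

The shutdown price is the minimum of AVC. VC = 74Q - 20Q^2 + 2Q^3, so AVC = 74 - 20Q + 2Q^2.
dAVC/dQ = -20 + 4Q = 0 gives Q = 5. min AVC = 74 - 20·5 + 2·5^2 = 24.
For P < $24 the firm produces nothing.

$24 per unit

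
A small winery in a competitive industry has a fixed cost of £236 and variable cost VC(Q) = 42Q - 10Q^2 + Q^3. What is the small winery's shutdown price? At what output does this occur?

The shutdown price is the minimum of AVC. VC = 42Q - 10Q^2 + Q^3, so AVC = 42 - 10Q + Q^2.
At the minimum of AVC, MC = AVC. MC = 42 - 20Q + 3Q^2; setting MC = AVC gives 2Q^2 - 10Q = 0, so Q = 5. min AVC = 17.
The firm shuts down for any P below £17.

£17 per unit, at Q = 5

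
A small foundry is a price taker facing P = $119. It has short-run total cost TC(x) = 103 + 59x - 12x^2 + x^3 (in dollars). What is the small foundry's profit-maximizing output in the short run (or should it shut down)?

Produce at x = 10

Strip out fixed cost: VC = 59x - 12x^2 + x^3. Then AVC = 59 - 12x + x^2 and MC = 59 - 24x + 3x^2.
AVC is minimized where dAVC/dx = -12 + 2x = 0, at x = 6; min AVC = 59 - 12·6 + 6^2 = $23.
Since P = $119 ≥ min AVC = $23, price covers variable cost and the firm should produce.
Solving P = MC: -60 - 24x + 3x^2 = 0 ⇒ x = -2 or 10. On the upward-sloping branch, x* = 10.
Check: AVC at x = 10 is $39 ≤ P, so revenue covers variable cost.
Profit = P·x − TC = 119·10 − 493 = $697.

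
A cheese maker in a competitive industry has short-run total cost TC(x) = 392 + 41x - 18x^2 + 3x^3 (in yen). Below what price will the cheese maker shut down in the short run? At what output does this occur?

¥14 per unit, at x = 3

The firm shuts down when price falls below the minimum of average variable cost. AVC = VC/x = 41 - 18x + 3x^2.
At the minimum of AVC, MC = AVC. MC = 41 - 36x + 9x^2; setting MC = AVC gives 6x^2 - 18x = 0, so x = 3. min AVC = 14.
For P < ¥14 the firm produces nothing.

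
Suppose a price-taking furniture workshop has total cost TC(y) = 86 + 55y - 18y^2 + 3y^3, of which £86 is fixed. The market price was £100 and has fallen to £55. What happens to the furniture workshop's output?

AVC = 55 - 18y + 3y^2, minimized at y = 3 where min AVC = £28. MC = 55 - 36y + 9y^2.
With P = £100 above the shutdown price, P = MC gives y = 5.
At P = £55 ≥ min AVC, set P = MC: y = 4. The firm stays open but cuts output.

Output falls from 5 to 4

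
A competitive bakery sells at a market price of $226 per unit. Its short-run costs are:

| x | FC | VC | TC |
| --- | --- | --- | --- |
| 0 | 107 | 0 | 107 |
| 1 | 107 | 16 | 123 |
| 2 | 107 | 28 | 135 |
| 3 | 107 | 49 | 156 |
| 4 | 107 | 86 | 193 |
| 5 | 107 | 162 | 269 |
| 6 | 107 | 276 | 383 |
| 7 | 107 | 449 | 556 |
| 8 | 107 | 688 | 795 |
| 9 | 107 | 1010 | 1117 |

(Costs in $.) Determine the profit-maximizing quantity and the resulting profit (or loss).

Compute π = P·x − TC at each output: x=0: -107; x=1: 103; x=2: 317; x=3: 522; x=4: 711; x=5: 861; x=6: 973; x=7: 1026; x=8: 1013; x=9: 917.
Profit is maximized at x = 7. AVC there is 449/7 = $64.14 ≤ P, so producing beats shutting down (which would give -$107).

x = 7; profit = $1026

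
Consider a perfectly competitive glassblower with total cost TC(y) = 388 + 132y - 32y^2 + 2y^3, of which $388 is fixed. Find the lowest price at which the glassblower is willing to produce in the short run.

$4 per unit

The firm shuts down when price falls below the minimum of average variable cost. AVC = VC/y = 132 - 32y + 2y^2.
dAVC/dy = -32 + 4y = 0 gives y = 8. min AVC = 132 - 32·8 + 2·8^2 = 4.
For P < $4 the firm produces nothing.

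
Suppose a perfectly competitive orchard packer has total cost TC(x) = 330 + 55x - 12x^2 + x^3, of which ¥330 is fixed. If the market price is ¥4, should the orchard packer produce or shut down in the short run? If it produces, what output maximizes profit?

Shut down

From TC, MC = TC'(x) = 55 - 24x + 3x^2 and AVC = VC/x = 55 - 12x + x^2.
The AVC parabola has its vertex at x = 12/2 = 6, where AVC = 55 - 12·6 + 6^2 = ¥19.
With P < min AVC (¥4 < ¥19), every unit sold adds to the loss.
The firm minimizes its loss by shutting down and losing only its fixed cost of ¥330.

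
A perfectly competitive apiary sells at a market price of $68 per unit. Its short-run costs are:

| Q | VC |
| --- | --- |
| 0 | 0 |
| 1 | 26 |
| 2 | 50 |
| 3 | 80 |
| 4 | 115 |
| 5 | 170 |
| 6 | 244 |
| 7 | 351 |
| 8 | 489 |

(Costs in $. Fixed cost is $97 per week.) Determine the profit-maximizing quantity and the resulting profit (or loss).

Compute π = P·Q − TC at each output: Q=0: -97; Q=1: -55; Q=2: -11; Q=3: 27; Q=4: 60; Q=5: 73; Q=6: 67; Q=7: 28; Q=8: -42.
Profit is maximized at Q = 5. AVC there is 170/5 = $34 ≤ P, so producing beats shutting down (which would give -$97).

Q = 5; profit = $73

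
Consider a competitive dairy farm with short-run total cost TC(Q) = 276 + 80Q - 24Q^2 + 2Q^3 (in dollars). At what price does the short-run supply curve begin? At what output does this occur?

Short-run supply begins at min AVC. From VC = 80Q - 24Q^2 + 2Q^3, AVC = 80 - 24Q + 2Q^2.
dAVC/dQ = -24 + 4Q = 0 gives Q = 6. min AVC = 80 - 24·6 + 2·6^2 = 8.
For P < $8 the firm produces nothing.

$8 per unit, at Q = 6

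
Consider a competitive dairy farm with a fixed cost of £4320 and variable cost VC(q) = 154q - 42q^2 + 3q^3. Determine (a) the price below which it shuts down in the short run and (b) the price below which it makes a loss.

Shutdown price = £7; break-even price = £442

AVC = 154 - 42q + 3q^2; minimized at q = 7, giving min AVC = £7. That is the shutdown price.
ATC = 4320/q + 154 - 42q + 3q^2. Setting dATC/dq = −4320/q^2 − 42 + 6q = 0 gives q = 12 (since 6·12^3 − 42·12^2 = 4320).
min ATC = 4320/12 + 154 − 42·12 + 3·12^2 = £442. That is the break-even price.
Between these two prices the firm operates at a loss; above £442 it earns a profit.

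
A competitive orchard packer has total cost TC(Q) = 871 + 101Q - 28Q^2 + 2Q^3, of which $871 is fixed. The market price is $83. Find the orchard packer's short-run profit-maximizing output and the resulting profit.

Profit = -$223 at Q = 9

AVC = 101 - 28Q + 2Q^2; min AVC = $3 at Q = 7. Since P = $83 ≥ min AVC, the firm produces.
With MC = 101 - 56Q + 6Q^2, P = MC on the upward-sloping part at Q* = 9.
TR = 83·9 = 747. TC = 871 + 99 = 970. Profit = 747 − 970 = -$223.
By producing, the firm covers all variable cost plus $648 of fixed cost; shutting down would lose the full $871.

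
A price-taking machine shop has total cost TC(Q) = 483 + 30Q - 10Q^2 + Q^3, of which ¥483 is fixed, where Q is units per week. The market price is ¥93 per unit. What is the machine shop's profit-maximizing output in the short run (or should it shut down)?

Produce at Q = 9

From TC, MC = TC'(Q) = 30 - 20Q + 3Q^2 and AVC = VC/Q = 30 - 10Q + Q^2.
The AVC parabola has its vertex at Q = 10/2 = 5, where AVC = 30 - 10·5 + 5^2 = ¥5.
Since P = ¥93 ≥ min AVC = ¥5, price covers variable cost and the firm should produce.
Set P = MC: 93 = 30 - 20Q + 3Q^2 → -63 - 20Q + 3Q^2 = 0. The roots are Q = -7/3 and Q = 9; the profit-maximizing output is on the rising part of MC, so Q* = 9.
Check: AVC at Q = 9 is ¥21 ≤ P, so revenue covers variable cost.
Profit = P·Q − TC = 93·9 − 672 = ¥165.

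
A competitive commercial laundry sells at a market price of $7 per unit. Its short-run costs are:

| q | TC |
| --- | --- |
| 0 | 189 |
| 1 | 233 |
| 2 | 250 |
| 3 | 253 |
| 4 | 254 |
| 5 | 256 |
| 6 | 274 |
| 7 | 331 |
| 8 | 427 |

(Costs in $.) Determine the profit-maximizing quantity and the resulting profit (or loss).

Profit at each row (π = 7q − TC): q=0: -189; q=1: -226; q=2: -236; q=3: -232; q=4: -226; q=5: -221; q=6: -232; q=7: -282; q=8: -371.
Profit is highest at q = 0. Equivalently, the lowest AVC in the table is 67/5 ≈ $13.40 at q = 5, and P = $7 falls below it — price never covers variable cost, so the firm shuts down and loses only its fixed cost.

q = 0 (shut down); profit = -$189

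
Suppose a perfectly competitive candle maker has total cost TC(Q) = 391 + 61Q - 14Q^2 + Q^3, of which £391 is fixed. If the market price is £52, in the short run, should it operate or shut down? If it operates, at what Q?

Produce at Q = 9

Strip out fixed cost: VC = 61Q - 14Q^2 + Q^3. Then AVC = 61 - 14Q + Q^2 and MC = 61 - 28Q + 3Q^2.
AVC is minimized where dAVC/dQ = -14 + 2Q = 0, at Q = 7; min AVC = 61 - 14·7 + 7^2 = £12.
Because £52 ≥ £12, revenue can cover variable cost; the firm operates.
Set P = MC: 52 = 61 - 28Q + 3Q^2 → 9 - 28Q + 3Q^2 = 0. The roots are Q = 1/3 and Q = 9; the profit-maximizing output is on the rising part of MC, so Q* = 9.
Check: AVC at Q = 9 is £16 ≤ P, so revenue covers variable cost.
Profit = P·Q − TC = 52·9 − 535 = -£67, a loss, but smaller than the £391 fixed cost the firm would lose by shutting down.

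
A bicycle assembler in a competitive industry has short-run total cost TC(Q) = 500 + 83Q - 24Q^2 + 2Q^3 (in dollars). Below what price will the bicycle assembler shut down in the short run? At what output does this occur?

The shutdown price is the minimum of AVC. VC = 83Q - 24Q^2 + 2Q^3, so AVC = 83 - 24Q + 2Q^2.
dAVC/dQ = -24 + 4Q = 0 gives Q = 6. min AVC = 83 - 24·6 + 2·6^2 = 11.
The firm shuts down for any P below $11.

$11 per unit, at Q = 6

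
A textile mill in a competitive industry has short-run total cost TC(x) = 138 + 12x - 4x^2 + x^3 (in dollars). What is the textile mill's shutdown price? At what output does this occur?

$8 per unit, at x = 2

The firm shuts down when price falls below the minimum of average variable cost. AVC = VC/x = 12 - 4x + x^2.
At the minimum of AVC, MC = AVC. MC = 12 - 8x + 3x^2; setting MC = AVC gives 2x^2 - 4x = 0, so x = 2. min AVC = 8.
The firm shuts down for any P below $8.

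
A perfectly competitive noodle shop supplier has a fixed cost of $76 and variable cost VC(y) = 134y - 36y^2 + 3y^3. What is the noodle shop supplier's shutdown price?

$26 per unit

The firm shuts down when price falls below the minimum of average variable cost. AVC = VC/y = 134 - 36y + 3y^2.
At the minimum of AVC, MC = AVC. MC = 134 - 72y + 9y^2; setting MC = AVC gives 6y^2 - 36y = 0, so y = 6. min AVC = 26.
So the shutdown price is $26.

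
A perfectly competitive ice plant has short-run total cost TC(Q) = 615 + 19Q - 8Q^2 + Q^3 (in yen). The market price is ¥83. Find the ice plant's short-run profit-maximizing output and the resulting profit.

Profit = -¥103 at Q = 8

AVC = 19 - 8Q + Q^2 has its minimum ¥3 at Q = 4; price ¥83 clears that bar, so the firm operates.
With MC = 19 - 16Q + 3Q^2, P = MC on the upward-sloping part at Q* = 8.
TR = 83·8 = 664. TC = 615 + 152 = 767. Profit = 664 − 767 = -¥103.
Shutting down would mean losing the fixed cost of ¥615, so operating at a loss of ¥103 is better by ¥512.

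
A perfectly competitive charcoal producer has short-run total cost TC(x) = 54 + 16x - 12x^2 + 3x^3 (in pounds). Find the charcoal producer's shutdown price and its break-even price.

AVC = 16 - 12x + 3x^2; minimized at x = 2, giving min AVC = £4. That is the shutdown price.
ATC = 54/x + 16 - 12x + 3x^2. Setting dATC/dx = −54/x^2 − 12 + 6x = 0 gives x = 3 (since 6·3^3 − 12·3^2 = 54).
min ATC = 54/3 + 16 − 12·3 + 3·3^2 = £25. That is the break-even price.
Between these two prices the firm operates at a loss; above £25 it earns a profit.

Shutdown price = £4; break-even price = £25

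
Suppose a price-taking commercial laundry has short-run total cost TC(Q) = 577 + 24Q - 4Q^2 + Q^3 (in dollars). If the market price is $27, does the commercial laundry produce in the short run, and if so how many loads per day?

From TC, MC = TC'(Q) = 24 - 8Q + 3Q^2 and AVC = VC/Q = 24 - 4Q + Q^2.
AVC is minimized where dAVC/dQ = -4 + 2Q = 0, at Q = 2; min AVC = 24 - 4·2 + 2^2 = $20.
Since P = $27 ≥ min AVC = $20, price covers variable cost and the firm should produce.
P = MC gives -3 - 8Q + 3Q^2 = 0, with roots -1/3 and 3. Take the larger (rising MC): Q* = 3.
Check: AVC at Q = 3 is $21 ≤ P, so revenue covers variable cost.
Profit = P·Q − TC = 27·3 − 640 = -$559, a loss, but smaller than the $577 fixed cost the firm would lose by shutting down.

Produce at Q = 3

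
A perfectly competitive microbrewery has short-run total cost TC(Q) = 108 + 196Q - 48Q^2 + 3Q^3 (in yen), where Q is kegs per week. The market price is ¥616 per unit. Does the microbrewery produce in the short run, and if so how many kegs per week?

Variable cost is VC = 196Q - 48Q^2 + 3Q^3, so AVC = VC/Q = 196 - 48Q + 3Q^2 and MC = dTC/dQ = 196 - 96Q + 9Q^2.
The AVC parabola has its vertex at Q = 48/6 = 8, where AVC = 196 - 48·8 + 3·8^2 = ¥4.
P = ¥616 exceeds min AVC = ¥4, so the firm stays open.
Solving P = MC: -420 - 96Q + 9Q^2 = 0 ⇒ Q = -10/3 or 14. On the upward-sloping branch, Q* = 14.
Check: AVC at Q = 14 is ¥112 ≤ P, so revenue covers variable cost.
Profit = P·Q − TC = 616·14 − 1676 = ¥6948.

Produce at Q = 14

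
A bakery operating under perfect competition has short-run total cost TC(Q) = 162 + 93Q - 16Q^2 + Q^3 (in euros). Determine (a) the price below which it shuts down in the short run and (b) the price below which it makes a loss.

Shutdown price = €29; break-even price = €48

Shutdown price = min AVC. AVC = 93 - 16Q + Q^2, with vertex at Q = 8 and minimum €29.
ATC = 162/Q + 93 - 16Q + Q^2. Setting dATC/dQ = −162/Q^2 − 16 + 2Q = 0 gives Q = 9 (since 2·9^3 − 16·9^2 = 162).
min ATC = 162/9 + 93 − 16·9 + 9^2 = €48. That is the break-even price.
For €29 ≤ P < €48 the firm produces at a loss; below €29 it shuts down.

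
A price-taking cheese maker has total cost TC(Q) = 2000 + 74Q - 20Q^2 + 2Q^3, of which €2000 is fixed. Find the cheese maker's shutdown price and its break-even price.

Shutdown price = €24; break-even price = €274

Shutdown price = min AVC. AVC = 74 - 20Q + 2Q^2, with vertex at Q = 5 and minimum €24.
ATC = 2000/Q + 74 - 20Q + 2Q^2. Setting dATC/dQ = −2000/Q^2 − 20 + 4Q = 0 gives Q = 10 (since 4·10^3 − 20·10^2 = 2000).
min ATC = 2000/10 + 74 − 20·10 + 2·10^2 = €274. That is the break-even price.
Between these two prices the firm operates at a loss; above €274 it earns a profit.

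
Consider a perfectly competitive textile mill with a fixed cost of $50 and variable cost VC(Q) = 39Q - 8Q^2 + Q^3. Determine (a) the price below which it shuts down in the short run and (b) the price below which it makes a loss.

Shutdown price = $23; break-even price = $34

Shutdown price = min AVC. AVC = 39 - 8Q + Q^2, with vertex at Q = 4 and minimum $23.
ATC = 50/Q + 39 - 8Q + Q^2. Setting dATC/dQ = −50/Q^2 − 8 + 2Q = 0 gives Q = 5 (since 2·5^3 − 8·5^2 = 50).
min ATC = 50/5 + 39 − 8·5 + 5^2 = $34. That is the break-even price.
Between these two prices the firm operates at a loss; above $34 it earns a profit.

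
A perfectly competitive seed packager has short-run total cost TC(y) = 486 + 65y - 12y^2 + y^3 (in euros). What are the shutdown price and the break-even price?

Shutdown price = €29; break-even price = €92

AVC = 65 - 12y + y^2; minimized at y = 6, giving min AVC = €29. That is the shutdown price.
ATC = 486/y + 65 - 12y + y^2. Setting dATC/dy = −486/y^2 − 12 + 2y = 0 gives y = 9 (since 2·9^3 − 12·9^2 = 486).
min ATC = 486/9 + 65 − 12·9 + 9^2 = €92. That is the break-even price.
Between these two prices the firm operates at a loss; above €92 it earns a profit.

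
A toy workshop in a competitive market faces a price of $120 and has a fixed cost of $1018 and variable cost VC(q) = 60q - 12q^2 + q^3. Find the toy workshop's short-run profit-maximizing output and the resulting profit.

AVC = 60 - 12q + q^2; min AVC = $24 at q = 6. Since P = $120 ≥ min AVC, the firm produces.
MC = 60 - 24q + 3q^2. Setting P = MC and taking the root on the rising branch gives q* = 10.
TR = 120·10 = 1200. TC = 1018 + 400 = 1418. Profit = 1200 − 1418 = -$218.
Shutting down would mean losing the fixed cost of $1018, so operating at a loss of $218 is better by $800.

Profit = -$218 at q = 10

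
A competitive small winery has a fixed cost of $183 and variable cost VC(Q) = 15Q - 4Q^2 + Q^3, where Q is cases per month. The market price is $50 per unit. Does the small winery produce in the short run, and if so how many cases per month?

Produce at Q = 5

From TC, MC = TC'(Q) = 15 - 8Q + 3Q^2 and AVC = VC/Q = 15 - 4Q + Q^2.
The AVC parabola has its vertex at Q = 4/2 = 2, where AVC = 15 - 4·2 + 2^2 = $11.
Because $50 ≥ $11, revenue can cover variable cost; the firm operates.
Solving P = MC: -35 - 8Q + 3Q^2 = 0 ⇒ Q = -7/3 or 5. On the upward-sloping branch, Q* = 5.
Check: AVC at Q = 5 is $20 ≤ P, so revenue covers variable cost.
Profit = P·Q − TC = 50·5 − 283 = -$33, a loss, but smaller than the $183 fixed cost the firm would lose by shutting down.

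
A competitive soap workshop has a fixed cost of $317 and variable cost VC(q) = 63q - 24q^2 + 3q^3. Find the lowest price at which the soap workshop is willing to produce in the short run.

$15 per unit

Short-run supply begins at min AVC. From VC = 63q - 24q^2 + 3q^3, AVC = 63 - 24q + 3q^2.
At the minimum of AVC, MC = AVC. MC = 63 - 48q + 9q^2; setting MC = AVC gives 6q^2 - 24q = 0, so q = 4. min AVC = 15.
For P < $15 the firm produces nothing.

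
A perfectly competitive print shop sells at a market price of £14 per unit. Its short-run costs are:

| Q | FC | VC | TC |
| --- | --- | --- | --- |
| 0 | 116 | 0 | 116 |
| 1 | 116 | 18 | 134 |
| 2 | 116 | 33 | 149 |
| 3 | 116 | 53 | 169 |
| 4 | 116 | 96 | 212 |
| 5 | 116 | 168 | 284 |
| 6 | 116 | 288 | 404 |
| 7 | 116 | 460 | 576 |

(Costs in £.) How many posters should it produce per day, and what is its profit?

Profit at each row (π = 14Q − TC): Q=0: -116; Q=1: -120; Q=2: -121; Q=3: -127; Q=4: -156; Q=5: -214; Q=6: -320; Q=7: -478.
Profit is highest at Q = 0. Equivalently, the lowest AVC in the table is 33/2 ≈ £16.50 at Q = 2, and P = £14 falls below it — price never covers variable cost, so the firm shuts down and loses only its fixed cost.

Q = 0 (shut down); profit = -£116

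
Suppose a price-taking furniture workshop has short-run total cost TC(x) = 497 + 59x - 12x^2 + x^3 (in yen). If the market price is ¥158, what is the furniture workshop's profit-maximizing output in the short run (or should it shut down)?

Variable cost is VC = 59x - 12x^2 + x^3, so AVC = VC/x = 59 - 12x + x^2 and MC = dTC/dx = 59 - 24x + 3x^2.
AVC hits its minimum where MC = AVC, at x = 6, giving min AVC = 59 - 12·6 + 6^2 = ¥23.
Since P = ¥158 ≥ min AVC = ¥23, price covers variable cost and the firm should produce.
Solving P = MC: -99 - 24x + 3x^2 = 0 ⇒ x = -3 or 11. On the upward-sloping branch, x* = 11.
Check: AVC at x = 11 is ¥48 ≤ P, so revenue covers variable cost.
Profit = P·x − TC = 158·11 − 1025 = ¥713.

Produce at x = 11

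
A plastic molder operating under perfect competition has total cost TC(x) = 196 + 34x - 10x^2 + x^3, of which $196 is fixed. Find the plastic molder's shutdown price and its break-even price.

Shutdown price = $9; break-even price = $41

AVC = 34 - 10x + x^2; minimized at x = 5, giving min AVC = $9. That is the shutdown price.
ATC = 196/x + 34 - 10x + x^2. Setting dATC/dx = −196/x^2 − 10 + 2x = 0 gives x = 7 (since 2·7^3 − 10·7^2 = 196).
min ATC = 196/7 + 34 − 10·7 + 7^2 = $41. That is the break-even price.
Between these two prices the firm operates at a loss; above $41 it earns a profit.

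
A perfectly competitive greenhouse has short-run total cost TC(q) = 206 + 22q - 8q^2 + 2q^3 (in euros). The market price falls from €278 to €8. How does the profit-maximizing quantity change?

Output falls from 8 to 0 (the firm shuts down)

AVC = 22 - 8q + 2q^2, minimized at q = 2 where min AVC = €14. MC = 22 - 16q + 6q^2.
At P = €278 ≥ min AVC, set P = MC on the rising branch: q = 8.
At P = €8 < min AVC = €14, price no longer covers variable cost at any output, so the firm shuts down: q = 0.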